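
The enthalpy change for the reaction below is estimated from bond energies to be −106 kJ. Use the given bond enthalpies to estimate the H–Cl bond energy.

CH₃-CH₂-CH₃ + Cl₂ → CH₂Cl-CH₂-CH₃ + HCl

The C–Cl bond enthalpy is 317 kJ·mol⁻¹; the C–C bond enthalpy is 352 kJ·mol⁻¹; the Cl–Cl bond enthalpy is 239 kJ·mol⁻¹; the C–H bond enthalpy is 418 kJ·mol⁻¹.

D(H–Cl) ≈ 446 kJ/mol

Let D be the H–Cl bond energy.
Σ(broken) = 2×352 + 8×418 + 1×239 = 4287
Σ(formed) = 2×352 + 1×317 + 7×418 + 1×D = 3947 + D
ΔH = Σ(broken) − Σ(formed) = (4287) − (3947 + D) = +340 − D
Setting this equal to −106 kJ gives D = 446 kJ/mol.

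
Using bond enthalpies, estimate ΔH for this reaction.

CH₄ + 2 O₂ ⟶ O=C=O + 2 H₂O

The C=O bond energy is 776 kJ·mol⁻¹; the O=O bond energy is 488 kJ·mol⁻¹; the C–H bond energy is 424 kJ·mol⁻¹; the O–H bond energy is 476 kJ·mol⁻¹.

ΔH ≈ −784 kJ

Bonds broken (reactants):
  C–H: 4 × 424 = 1696
  O=O: 2 × 488 = 976
  Σ(broken) = 2672 kJ
Bonds formed (products):
  C=O: 2 × 776 = 1552
  O–H: 4 × 476 = 1904
  Σ(formed) = 3456 kJ
ΔH = Σ(broken) − Σ(formed) = 2672 − 3456 = −784 kJ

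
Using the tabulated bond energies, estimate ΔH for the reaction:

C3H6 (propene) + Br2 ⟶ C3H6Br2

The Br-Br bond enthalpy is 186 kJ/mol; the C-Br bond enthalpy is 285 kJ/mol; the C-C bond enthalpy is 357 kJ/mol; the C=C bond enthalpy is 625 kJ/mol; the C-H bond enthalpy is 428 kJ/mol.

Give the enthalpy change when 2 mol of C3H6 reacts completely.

Bonds broken (reactants):
  Br-Br: 1 × 186 = 186
  C-C: 1 × 357 = 357
  C-H: 6 × 428 = 2568
  C=C: 1 × 625 = 625
  Σ(broken) = 3736 kJ
Bonds formed (products):
  C-Br: 2 × 285 = 570
  C-C: 2 × 357 = 714
  C-H: 6 × 428 = 2568
  Σ(formed) = 3852 kJ
ΔH = Σ(broken) − Σ(formed) = 3736 − 3852 = −116 kJ
For 2× the reaction as written: 2 × (−116) = −232 kJ

ΔH = −232 kJ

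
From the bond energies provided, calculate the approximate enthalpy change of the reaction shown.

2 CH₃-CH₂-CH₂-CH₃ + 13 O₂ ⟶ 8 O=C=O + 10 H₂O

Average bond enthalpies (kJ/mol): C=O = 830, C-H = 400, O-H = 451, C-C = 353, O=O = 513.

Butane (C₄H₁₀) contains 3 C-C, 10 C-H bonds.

ΔH ≈ −5513 kJ

Bonds broken (reactants):
  C-C: 6 × 353 = 2118
  C-H: 20 × 400 = 8000
  O=O: 13 × 513 = 6669
  Σ(broken) = 16787 kJ
Bonds formed (products):
  C=O: 16 × 830 = 13280
  O-H: 20 × 451 = 9020
  Σ(formed) = 22300 kJ
ΔH = Σ(broken) − Σ(formed) = 16787 − 22300 = −5513 kJ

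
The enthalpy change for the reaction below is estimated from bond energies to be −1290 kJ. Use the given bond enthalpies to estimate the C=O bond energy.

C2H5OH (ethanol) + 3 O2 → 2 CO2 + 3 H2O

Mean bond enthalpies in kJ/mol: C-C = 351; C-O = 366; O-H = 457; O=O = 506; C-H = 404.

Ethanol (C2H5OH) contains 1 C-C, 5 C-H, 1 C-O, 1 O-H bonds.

D(C=O) ≈ 815 kJ/mol

Let D be the C=O bond energy.
Σ(broken) = 1×351 + 5×404 + 1×366 + 1×457 + 3×506 = 4712
Σ(formed) = 4×D + 6×457 = 2742 + 4D
ΔH = Σ(broken) − Σ(formed) = (4712) − (2742 + 4D) = +1970 − 4D
Setting this equal to −1290 kJ gives 4D = 3260, so D = 815 kJ/mol.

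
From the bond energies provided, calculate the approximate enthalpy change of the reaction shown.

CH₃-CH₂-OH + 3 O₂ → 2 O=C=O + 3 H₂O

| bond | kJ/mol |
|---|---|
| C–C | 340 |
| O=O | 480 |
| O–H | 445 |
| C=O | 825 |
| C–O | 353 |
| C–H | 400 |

ΔH ≈ −1392 kJ

Bonds broken (reactants):
  C–C: 1 × 340 = 340
  C–H: 5 × 400 = 2000
  C–O: 1 × 353 = 353
  O–H: 1 × 445 = 445
  O=O: 3 × 480 = 1440
  Σ(broken) = 4578 kJ
Bonds formed (products):
  C=O: 4 × 825 = 3300
  O–H: 6 × 445 = 2670
  Σ(formed) = 5970 kJ
ΔH = Σ(broken) − Σ(formed) = 4578 − 5970 = −1392 kJ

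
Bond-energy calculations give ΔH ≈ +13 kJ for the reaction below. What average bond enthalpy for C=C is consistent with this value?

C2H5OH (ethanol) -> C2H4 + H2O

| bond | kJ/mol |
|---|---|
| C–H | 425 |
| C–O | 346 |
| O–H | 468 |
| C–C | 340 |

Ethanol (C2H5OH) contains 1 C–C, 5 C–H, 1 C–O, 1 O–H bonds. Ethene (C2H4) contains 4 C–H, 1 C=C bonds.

Let D be the C=C bond energy.
Σ(broken) = 1×340 + 5×425 + 1×346 + 1×468 = 3279
Σ(formed) = 4×425 + 1×D + 2×468 = 2636 + D
ΔH = Σ(broken) − Σ(formed) = (3279) − (2636 + D) = +643 − D
Setting this equal to +13 kJ gives D = 630 kJ/mol.

D(C=C) ≈ 630 kJ/mol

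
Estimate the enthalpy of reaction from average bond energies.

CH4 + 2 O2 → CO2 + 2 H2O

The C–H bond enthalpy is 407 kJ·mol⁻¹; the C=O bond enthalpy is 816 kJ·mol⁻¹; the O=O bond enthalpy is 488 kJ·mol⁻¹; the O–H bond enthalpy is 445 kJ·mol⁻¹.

Bonds broken (reactants):
  C–H: 4 × 407 = 1628
  O=O: 2 × 488 = 976
  Σ(broken) = 2604 kJ
Bonds formed (products):
  C=O: 2 × 816 = 1632
  O–H: 4 × 445 = 1780
  Σ(formed) = 3412 kJ
ΔH = Σ(broken) − Σ(formed) = 2604 − 3412 = −808 kJ

ΔH ≈ −808 kJ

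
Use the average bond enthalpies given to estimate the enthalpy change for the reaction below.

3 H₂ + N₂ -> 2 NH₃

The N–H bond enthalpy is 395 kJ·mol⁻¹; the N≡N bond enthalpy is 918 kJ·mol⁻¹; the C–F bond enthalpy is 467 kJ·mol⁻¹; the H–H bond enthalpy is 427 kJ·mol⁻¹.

Bonds broken (reactants):
  H–H: 3 × 427 = 1281
  N≡N: 1 × 918 = 918
  Σ(broken) = 2199 kJ
Bonds formed (products):
  N–H: 6 × 395 = 2370
  Σ(formed) = 2370 kJ
ΔH = Σ(broken) − Σ(formed) = 2199 − 2370 = −171 kJ

ΔH ≈ −171 kJ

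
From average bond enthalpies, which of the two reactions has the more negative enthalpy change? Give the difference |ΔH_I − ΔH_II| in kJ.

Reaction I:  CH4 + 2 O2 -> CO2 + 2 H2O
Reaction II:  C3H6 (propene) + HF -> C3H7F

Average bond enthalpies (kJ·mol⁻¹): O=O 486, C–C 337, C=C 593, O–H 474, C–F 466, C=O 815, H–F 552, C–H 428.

Reaction I, by 756 kJ

Reaction I:
  Bonds broken (reactants):
    C–H: 4 × 428 = 1712
    O=O: 2 × 486 = 972
    Σ(broken) = 2684 kJ
  Bonds formed (products):
    C=O: 2 × 815 = 1630
    O–H: 4 × 474 = 1896
    Σ(formed) = 3526 kJ
  ΔH_I = 2684 − 3526 = −842 kJ
Reaction II:
  Bonds broken (reactants):
    C–C: 1 × 337 = 337
    C–H: 6 × 428 = 2568
    C=C: 1 × 593 = 593
    H–F: 1 × 552 = 552
    Σ(broken) = 4050 kJ
  Bonds formed (products):
    C–C: 2 × 337 = 674
    C–F: 1 × 466 = 466
    C–H: 7 × 428 = 2996
    Σ(formed) = 4136 kJ
  ΔH_II = 4050 − 4136 = −86 kJ
ΔH_I − ΔH_II = −756 kJ, so reaction I has the more negative ΔH; |ΔH_I − ΔH_II| = 756 kJ.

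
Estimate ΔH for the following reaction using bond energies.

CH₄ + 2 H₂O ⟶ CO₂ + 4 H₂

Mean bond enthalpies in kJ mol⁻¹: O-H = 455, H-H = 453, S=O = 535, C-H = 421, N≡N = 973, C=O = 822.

Bonds broken (reactants):
  C-H: 4 × 421 = 1684
  O-H: 4 × 455 = 1820
  Σ(broken) = 3504 kJ
Bonds formed (products):
  C=O: 2 × 822 = 1644
  H-H: 4 × 453 = 1812
  Σ(formed) = 3456 kJ
ΔH = Σ(broken) − Σ(formed) = 3504 − 3456 = +48 kJ

ΔH ≈ +48 kJ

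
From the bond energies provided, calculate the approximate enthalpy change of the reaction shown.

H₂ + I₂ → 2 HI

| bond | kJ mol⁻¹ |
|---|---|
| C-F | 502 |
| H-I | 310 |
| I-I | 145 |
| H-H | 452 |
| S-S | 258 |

ΔH ≈ −23 kJ

Bonds broken (reactants):
  H-H: 1 × 452 = 452
  I-I: 1 × 145 = 145
  Σ(broken) = 597 kJ
Bonds formed (products):
  H-I: 2 × 310 = 620
  Σ(formed) = 620 kJ
ΔH = Σ(broken) − Σ(formed) = 597 − 620 = −23 kJ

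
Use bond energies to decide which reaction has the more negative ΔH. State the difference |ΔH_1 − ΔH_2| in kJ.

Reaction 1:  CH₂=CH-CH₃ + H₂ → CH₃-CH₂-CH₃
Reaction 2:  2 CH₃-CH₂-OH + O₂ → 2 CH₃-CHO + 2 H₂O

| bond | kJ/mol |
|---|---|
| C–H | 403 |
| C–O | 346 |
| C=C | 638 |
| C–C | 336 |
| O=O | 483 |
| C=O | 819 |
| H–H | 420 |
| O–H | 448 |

Reaction 2, by 469 kJ

Reaction 1:
  Bonds broken (reactants):
    C–C: 1 × 336 = 336
    C–H: 6 × 403 = 2418
    C=C: 1 × 638 = 638
    H–H: 1 × 420 = 420
    Σ(broken) = 3812 kJ
  Bonds formed (products):
    C–C: 2 × 336 = 672
    C–H: 8 × 403 = 3224
    Σ(formed) = 3896 kJ
  ΔH_1 = 3812 − 3896 = −84 kJ
Reaction 2:
  Bonds broken (reactants):
    C–C: 2 × 336 = 672
    C–H: 10 × 403 = 4030
    C–O: 2 × 346 = 692
    O–H: 2 × 448 = 896
    O=O: 1 × 483 = 483
    Σ(broken) = 6773 kJ
  Bonds formed (products):
    C–C: 2 × 336 = 672
    C–H: 8 × 403 = 3224
    C=O: 2 × 819 = 1638
    O–H: 4 × 448 = 1792
    Σ(formed) = 7326 kJ
  ΔH_2 = 6773 − 7326 = −553 kJ
ΔH_1 − ΔH_2 = +469 kJ, so reaction 2 has the more negative ΔH; |ΔH_1 − ΔH_2| = 469 kJ.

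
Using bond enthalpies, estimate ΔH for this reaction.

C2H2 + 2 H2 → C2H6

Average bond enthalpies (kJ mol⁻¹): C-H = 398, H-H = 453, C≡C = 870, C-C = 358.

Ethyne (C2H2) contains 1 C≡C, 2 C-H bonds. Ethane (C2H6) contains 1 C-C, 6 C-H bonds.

Bonds broken (reactants):
  C≡C: 1 × 870 = 870
  C-H: 2 × 398 = 796
  H-H: 2 × 453 = 906
  Σ(broken) = 2572 kJ
Bonds formed (products):
  C-C: 1 × 358 = 358
  C-H: 6 × 398 = 2388
  Σ(formed) = 2746 kJ
ΔH = Σ(broken) − Σ(formed) = 2572 − 2746 = −174 kJ

ΔH ≈ −174 kJ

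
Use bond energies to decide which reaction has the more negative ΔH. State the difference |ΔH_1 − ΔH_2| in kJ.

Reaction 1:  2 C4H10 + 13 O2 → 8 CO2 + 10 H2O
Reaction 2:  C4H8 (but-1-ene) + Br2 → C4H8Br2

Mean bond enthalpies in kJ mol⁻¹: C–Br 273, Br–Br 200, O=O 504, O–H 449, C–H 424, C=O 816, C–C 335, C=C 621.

Reaction 1, by 4934 kJ

Reaction 1:
  Bonds broken (reactants):
    C–C: 6 × 335 = 2010
    C–H: 20 × 424 = 8480
    O=O: 13 × 504 = 6552
    Σ(broken) = 17042 kJ
  Bonds formed (products):
    C=O: 16 × 816 = 13056
    O–H: 20 × 449 = 8980
    Σ(formed) = 22036 kJ
  ΔH_1 = 17042 − 22036 = −4994 kJ
Reaction 2:
  Bonds broken (reactants):
    Br–Br: 1 × 200 = 200
    C–C: 2 × 335 = 670
    C–H: 8 × 424 = 3392
    C=C: 1 × 621 = 621
    Σ(broken) = 4883 kJ
  Bonds formed (products):
    C–Br: 2 × 273 = 546
    C–C: 3 × 335 = 1005
    C–H: 8 × 424 = 3392
    Σ(formed) = 4943 kJ
  ΔH_2 = 4883 − 4943 = −60 kJ
ΔH_1 − ΔH_2 = −4934 kJ, so reaction 1 has the more negative ΔH; |ΔH_1 − ΔH_2| = 4934 kJ.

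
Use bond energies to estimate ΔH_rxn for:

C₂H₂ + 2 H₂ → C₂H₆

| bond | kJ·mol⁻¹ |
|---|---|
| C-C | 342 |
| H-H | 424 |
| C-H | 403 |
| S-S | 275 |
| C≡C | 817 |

Bonds broken (reactants):
  C≡C: 1 × 817 = 817
  C-H: 2 × 403 = 806
  H-H: 2 × 424 = 848
  Σ(broken) = 2471 kJ
Bonds formed (products):
  C-C: 1 × 342 = 342
  C-H: 6 × 403 = 2418
  Σ(formed) = 2760 kJ
ΔH = Σ(broken) − Σ(formed) = 2471 − 2760 = −289 kJ

ΔH ≈ −289 kJ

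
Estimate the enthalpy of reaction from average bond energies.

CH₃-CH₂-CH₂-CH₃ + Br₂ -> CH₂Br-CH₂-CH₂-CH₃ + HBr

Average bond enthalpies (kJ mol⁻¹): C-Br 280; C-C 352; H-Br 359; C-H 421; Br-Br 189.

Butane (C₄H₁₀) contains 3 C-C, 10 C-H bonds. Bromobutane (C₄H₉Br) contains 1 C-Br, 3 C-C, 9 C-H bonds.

ΔH ≈ −29 kJ

Bonds broken (reactants):
  Br-Br: 1 × 189 = 189
  C-C: 3 × 352 = 1056
  C-H: 10 × 421 = 4210
  Σ(broken) = 5455 kJ
Bonds formed (products):
  C-Br: 1 × 280 = 280
  C-C: 3 × 352 = 1056
  C-H: 9 × 421 = 3789
  H-Br: 1 × 359 = 359
  Σ(formed) = 5484 kJ
ΔH = Σ(broken) − Σ(formed) = 5455 − 5484 = −29 kJ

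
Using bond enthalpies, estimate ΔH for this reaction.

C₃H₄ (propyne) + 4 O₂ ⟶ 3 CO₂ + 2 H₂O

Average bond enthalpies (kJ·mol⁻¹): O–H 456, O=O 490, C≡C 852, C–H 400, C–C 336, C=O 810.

Bonds broken (reactants):
  C≡C: 1 × 852 = 852
  C–C: 1 × 336 = 336
  C–H: 4 × 400 = 1600
  O=O: 4 × 490 = 1960
  Σ(broken) = 4748 kJ
Bonds formed (products):
  C=O: 6 × 810 = 4860
  O–H: 4 × 456 = 1824
  Σ(formed) = 6684 kJ
ΔH = Σ(broken) − Σ(formed) = 4748 − 6684 = −1936 kJ

ΔH ≈ −1936 kJ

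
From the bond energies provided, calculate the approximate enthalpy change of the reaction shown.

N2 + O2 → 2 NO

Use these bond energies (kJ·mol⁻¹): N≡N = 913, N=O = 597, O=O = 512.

Bonds broken (reactants):
  N≡N: 1 × 913 = 913
  O=O: 1 × 512 = 512
  Σ(broken) = 1425 kJ
Bonds formed (products):
  N=O: 2 × 597 = 1194
  Σ(formed) = 1194 kJ
ΔH = Σ(broken) − Σ(formed) = 1425 − 1194 = +231 kJ

ΔH ≈ +231 kJ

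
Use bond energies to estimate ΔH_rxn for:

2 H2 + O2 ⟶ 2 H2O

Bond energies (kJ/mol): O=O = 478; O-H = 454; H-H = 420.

ΔH ≈ −498 kJ

Bonds broken (reactants):
  H-H: 2 × 420 = 840
  O=O: 1 × 478 = 478
  Σ(broken) = 1318 kJ
Bonds formed (products):
  O-H: 4 × 454 = 1816
  Σ(formed) = 1816 kJ
ΔH = Σ(broken) − Σ(formed) = 1318 − 1816 = −498 kJ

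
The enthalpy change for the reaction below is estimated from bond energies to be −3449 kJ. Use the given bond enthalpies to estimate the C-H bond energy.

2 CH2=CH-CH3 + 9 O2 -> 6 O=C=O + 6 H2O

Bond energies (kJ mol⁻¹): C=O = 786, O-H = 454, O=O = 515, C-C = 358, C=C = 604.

D(C-H) ≈ 406 kJ/mol

Let D be the C-H bond energy.
Σ(broken) = 2×358 + 12×D + 2×604 + 9×515 = 6559 + 12D
Σ(formed) = 12×786 + 12×454 = 14880
ΔH = Σ(broken) − Σ(formed) = (6559 + 12D) − (14880) = −8321 + 12D
Setting this equal to −3449 kJ gives 12D = 4872, so D = 406 kJ/mol.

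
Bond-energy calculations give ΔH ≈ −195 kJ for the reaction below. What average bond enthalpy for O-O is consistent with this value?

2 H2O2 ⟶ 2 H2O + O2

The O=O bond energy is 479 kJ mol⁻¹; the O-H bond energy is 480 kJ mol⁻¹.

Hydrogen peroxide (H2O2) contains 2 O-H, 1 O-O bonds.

D(O-O) ≈ 142 kJ/mol

Let D be the O-O bond energy.
Σ(broken) = 4×480 + 2×D = 1920 + 2D
Σ(formed) = 4×480 + 1×479 = 2399
ΔH = Σ(broken) − Σ(formed) = (1920 + 2D) − (2399) = −479 + 2D
Setting this equal to −195 kJ gives 2D = 284, so D = 142 kJ/mol.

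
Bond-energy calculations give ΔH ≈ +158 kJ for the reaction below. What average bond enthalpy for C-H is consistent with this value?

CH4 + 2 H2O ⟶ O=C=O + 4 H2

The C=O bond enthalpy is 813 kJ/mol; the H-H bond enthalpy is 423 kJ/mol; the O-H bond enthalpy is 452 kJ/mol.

D(C-H) ≈ 417 kJ/mol

Let D be the C-H bond energy.
Σ(broken) = 4×D + 4×452 = 1808 + 4D
Σ(formed) = 2×813 + 4×423 = 3318
ΔH = Σ(broken) − Σ(formed) = (1808 + 4D) − (3318) = −1510 + 4D
Setting this equal to +158 kJ gives 4D = 1668, so D = 417 kJ/mol.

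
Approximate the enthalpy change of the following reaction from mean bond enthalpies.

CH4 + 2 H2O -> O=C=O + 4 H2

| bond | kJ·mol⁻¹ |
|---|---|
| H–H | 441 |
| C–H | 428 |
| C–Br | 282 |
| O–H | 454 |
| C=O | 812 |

ΔH ≈ +140 kJ

Bonds broken (reactants):
  C–H: 4 × 428 = 1712
  O–H: 4 × 454 = 1816
  Σ(broken) = 3528 kJ
Bonds formed (products):
  C=O: 2 × 812 = 1624
  H–H: 4 × 441 = 1764
  Σ(formed) = 3388 kJ
ΔH = Σ(broken) − Σ(formed) = 3528 − 3388 = +140 kJ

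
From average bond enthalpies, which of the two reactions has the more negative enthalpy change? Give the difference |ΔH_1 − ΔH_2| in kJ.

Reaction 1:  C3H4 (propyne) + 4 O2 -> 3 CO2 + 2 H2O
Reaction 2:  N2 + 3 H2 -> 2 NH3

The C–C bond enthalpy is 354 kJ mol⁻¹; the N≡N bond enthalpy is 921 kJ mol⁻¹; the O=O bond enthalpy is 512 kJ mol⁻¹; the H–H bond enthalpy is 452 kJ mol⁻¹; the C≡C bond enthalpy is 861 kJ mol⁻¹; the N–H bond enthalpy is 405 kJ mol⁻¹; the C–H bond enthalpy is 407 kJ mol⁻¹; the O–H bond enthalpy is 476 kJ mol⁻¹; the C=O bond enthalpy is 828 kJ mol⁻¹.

Reaction 1, by 1828 kJ

Reaction 1:
  Bonds broken (reactants):
    C≡C: 1 × 861 = 861
    C–C: 1 × 354 = 354
    C–H: 4 × 407 = 1628
    O=O: 4 × 512 = 2048
    Σ(broken) = 4891 kJ
  Bonds formed (products):
    C=O: 6 × 828 = 4968
    O–H: 4 × 476 = 1904
    Σ(formed) = 6872 kJ
  ΔH_1 = 4891 − 6872 = −1981 kJ
Reaction 2:
  Bonds broken (reactants):
    H–H: 3 × 452 = 1356
    N≡N: 1 × 921 = 921
    Σ(broken) = 2277 kJ
  Bonds formed (products):
    N–H: 6 × 405 = 2430
    Σ(formed) = 2430 kJ
  ΔH_2 = 2277 − 2430 = −153 kJ
ΔH_1 − ΔH_2 = −1828 kJ, so reaction 1 has the more negative ΔH; |ΔH_1 − ΔH_2| = 1828 kJ.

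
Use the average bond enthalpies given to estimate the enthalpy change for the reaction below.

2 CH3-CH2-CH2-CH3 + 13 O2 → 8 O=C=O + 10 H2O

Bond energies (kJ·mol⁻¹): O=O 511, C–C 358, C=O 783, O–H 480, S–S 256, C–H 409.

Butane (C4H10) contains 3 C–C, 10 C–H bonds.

Bonds broken (reactants):
  C–C: 6 × 358 = 2148
  C–H: 20 × 409 = 8180
  O=O: 13 × 511 = 6643
  Σ(broken) = 16971 kJ
Bonds formed (products):
  C=O: 16 × 783 = 12528
  O–H: 20 × 480 = 9600
  Σ(formed) = 22128 kJ
ΔH = Σ(broken) − Σ(formed) = 16971 − 22128 = −5157 kJ

ΔH ≈ −5157 kJ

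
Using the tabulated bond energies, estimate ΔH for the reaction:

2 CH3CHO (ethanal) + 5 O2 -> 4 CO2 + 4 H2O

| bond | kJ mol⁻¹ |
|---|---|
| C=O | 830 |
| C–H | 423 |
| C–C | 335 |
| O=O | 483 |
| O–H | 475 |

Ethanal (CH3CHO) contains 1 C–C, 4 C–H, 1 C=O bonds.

ΔH ≈ −2311 kJ

Bonds broken (reactants):
  C–C: 2 × 335 = 670
  C–H: 8 × 423 = 3384
  C=O: 2 × 830 = 1660
  O=O: 5 × 483 = 2415
  Σ(broken) = 8129 kJ
Bonds formed (products):
  C=O: 8 × 830 = 6640
  O–H: 8 × 475 = 3800
  Σ(formed) = 10440 kJ
ΔH = Σ(broken) − Σ(formed) = 8129 − 10440 = −2311 kJ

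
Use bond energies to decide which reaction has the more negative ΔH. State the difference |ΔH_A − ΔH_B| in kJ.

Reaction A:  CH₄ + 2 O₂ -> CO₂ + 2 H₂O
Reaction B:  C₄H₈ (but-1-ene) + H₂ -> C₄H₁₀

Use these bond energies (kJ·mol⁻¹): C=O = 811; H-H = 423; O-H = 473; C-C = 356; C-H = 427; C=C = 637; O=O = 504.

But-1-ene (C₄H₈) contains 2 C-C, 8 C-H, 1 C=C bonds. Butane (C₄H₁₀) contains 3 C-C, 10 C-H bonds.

Reaction A, by 648 kJ

Reaction A:
  Bonds broken (reactants):
    C-H: 4 × 427 = 1708
    O=O: 2 × 504 = 1008
    Σ(broken) = 2716 kJ
  Bonds formed (products):
    C=O: 2 × 811 = 1622
    O-H: 4 × 473 = 1892
    Σ(formed) = 3514 kJ
  ΔH_A = 2716 − 3514 = −798 kJ
Reaction B:
  Bonds broken (reactants):
    C-C: 2 × 356 = 712
    C-H: 8 × 427 = 3416
    C=C: 1 × 637 = 637
    H-H: 1 × 423 = 423
    Σ(broken) = 5188 kJ
  Bonds formed (products):
    C-C: 3 × 356 = 1068
    C-H: 10 × 427 = 4270
    Σ(formed) = 5338 kJ
  ΔH_B = 5188 − 5338 = −150 kJ
ΔH_A − ΔH_B = −648 kJ, so reaction A has the more negative ΔH; |ΔH_A − ΔH_B| = 648 kJ.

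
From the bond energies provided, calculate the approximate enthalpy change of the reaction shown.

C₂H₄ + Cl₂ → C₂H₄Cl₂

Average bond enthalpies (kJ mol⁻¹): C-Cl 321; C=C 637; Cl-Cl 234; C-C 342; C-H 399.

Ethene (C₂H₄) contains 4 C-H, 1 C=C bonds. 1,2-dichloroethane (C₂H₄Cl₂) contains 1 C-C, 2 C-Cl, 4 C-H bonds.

ΔH ≈ −113 kJ

Bonds broken (reactants):
  C-H: 4 × 399 = 1596
  C=C: 1 × 637 = 637
  Cl-Cl: 1 × 234 = 234
  Σ(broken) = 2467 kJ
Bonds formed (products):
  C-C: 1 × 342 = 342
  C-Cl: 2 × 321 = 642
  C-H: 4 × 399 = 1596
  Σ(formed) = 2580 kJ
ΔH = Σ(broken) − Σ(formed) = 2467 − 2580 = −113 kJ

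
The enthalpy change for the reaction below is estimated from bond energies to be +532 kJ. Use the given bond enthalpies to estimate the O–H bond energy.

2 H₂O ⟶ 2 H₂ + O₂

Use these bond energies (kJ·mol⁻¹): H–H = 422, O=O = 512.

Let D be the O–H bond energy.
Σ(broken) = 4×D = 4D
Σ(formed) = 2×422 + 1×512 = 1356
ΔH = Σ(broken) − Σ(formed) = (4D) − (1356) = −1356 + 4D
Setting this equal to +532 kJ gives 4D = 1888, so D = 472 kJ/mol.

D(O–H) ≈ 472 kJ/mol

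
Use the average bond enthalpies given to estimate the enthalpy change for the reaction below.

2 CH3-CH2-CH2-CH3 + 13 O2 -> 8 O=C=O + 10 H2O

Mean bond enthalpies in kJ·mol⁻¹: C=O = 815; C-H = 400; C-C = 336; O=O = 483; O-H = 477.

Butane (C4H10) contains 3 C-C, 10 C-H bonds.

ΔH ≈ −6285 kJ

Bonds broken (reactants):
  C-C: 6 × 336 = 2016
  C-H: 20 × 400 = 8000
  O=O: 13 × 483 = 6279
  Σ(broken) = 16295 kJ
Bonds formed (products):
  C=O: 16 × 815 = 13040
  O-H: 20 × 477 = 9540
  Σ(formed) = 22580 kJ
ΔH = Σ(broken) − Σ(formed) = 16295 − 22580 = −6285 kJ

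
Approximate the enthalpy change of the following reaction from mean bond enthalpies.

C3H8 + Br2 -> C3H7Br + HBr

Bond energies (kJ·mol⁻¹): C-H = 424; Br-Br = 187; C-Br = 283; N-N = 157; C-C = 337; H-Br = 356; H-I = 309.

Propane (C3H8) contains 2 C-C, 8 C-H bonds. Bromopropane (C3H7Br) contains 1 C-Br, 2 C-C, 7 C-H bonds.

Bonds broken (reactants):
  Br-Br: 1 × 187 = 187
  C-C: 2 × 337 = 674
  C-H: 8 × 424 = 3392
  Σ(broken) = 4253 kJ
Bonds formed (products):
  C-Br: 1 × 283 = 283
  C-C: 2 × 337 = 674
  C-H: 7 × 424 = 2968
  H-Br: 1 × 356 = 356
  Σ(formed) = 4281 kJ
ΔH = Σ(broken) − Σ(formed) = 4253 − 4281 = −28 kJ

ΔH ≈ −28 kJ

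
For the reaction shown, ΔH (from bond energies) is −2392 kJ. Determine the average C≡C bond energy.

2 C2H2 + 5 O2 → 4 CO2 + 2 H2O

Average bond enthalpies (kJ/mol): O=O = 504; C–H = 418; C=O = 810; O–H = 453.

D(C≡C) ≈ 854 kJ/mol

Let D be the C≡C bond energy.
Σ(broken) = 2×D + 4×418 + 5×504 = 4192 + 2D
Σ(formed) = 8×810 + 4×453 = 8292
ΔH = Σ(broken) − Σ(formed) = (4192 + 2D) − (8292) = −4100 + 2D
Setting this equal to −2392 kJ gives 2D = 1708, so D = 854 kJ/mol.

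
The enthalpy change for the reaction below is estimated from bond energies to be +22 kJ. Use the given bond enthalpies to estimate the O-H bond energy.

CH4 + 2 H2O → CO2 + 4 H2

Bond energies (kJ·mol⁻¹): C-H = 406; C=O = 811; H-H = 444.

D(O-H) ≈ 449 kJ/mol

Let D be the O-H bond energy.
Σ(broken) = 4×406 + 4×D = 1624 + 4D
Σ(formed) = 2×811 + 4×444 = 3398
ΔH = Σ(broken) − Σ(formed) = (1624 + 4D) − (3398) = −1774 + 4D
Setting this equal to +22 kJ gives 4D = 1796, so D = 449 kJ/mol.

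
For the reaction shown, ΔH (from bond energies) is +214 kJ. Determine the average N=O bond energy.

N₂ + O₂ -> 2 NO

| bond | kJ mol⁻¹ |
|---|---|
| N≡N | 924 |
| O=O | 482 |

Let D be the N=O bond energy.
Σ(broken) = 1×924 + 1×482 = 1406
Σ(formed) = 2×D = 2D
ΔH = Σ(broken) − Σ(formed) = (1406) − (2D) = +1406 − 2D
Setting this equal to +214 kJ gives 2D = 1192, so D = 596 kJ/mol.

D(N=O) ≈ 596 kJ/mol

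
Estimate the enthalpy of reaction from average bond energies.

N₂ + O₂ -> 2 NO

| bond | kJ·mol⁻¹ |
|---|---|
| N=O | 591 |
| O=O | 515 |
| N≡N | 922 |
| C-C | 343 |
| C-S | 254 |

Bonds broken (reactants):
  N≡N: 1 × 922 = 922
  O=O: 1 × 515 = 515
  Σ(broken) = 1437 kJ
Bonds formed (products):
  N=O: 2 × 591 = 1182
  Σ(formed) = 1182 kJ
ΔH = Σ(broken) − Σ(formed) = 1437 − 1182 = +255 kJ

ΔH ≈ +255 kJ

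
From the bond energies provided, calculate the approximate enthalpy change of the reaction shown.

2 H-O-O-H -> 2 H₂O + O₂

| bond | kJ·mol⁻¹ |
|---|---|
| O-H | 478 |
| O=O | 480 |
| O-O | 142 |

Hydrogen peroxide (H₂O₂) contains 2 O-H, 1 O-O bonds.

Bonds broken (reactants):
  O-H: 4 × 478 = 1912
  O-O: 2 × 142 = 284
  Σ(broken) = 2196 kJ
Bonds formed (products):
  O-H: 4 × 478 = 1912
  O=O: 1 × 480 = 480
  Σ(formed) = 2392 kJ
ΔH = Σ(broken) − Σ(formed) = 2196 − 2392 = −196 kJ

ΔH ≈ −196 kJ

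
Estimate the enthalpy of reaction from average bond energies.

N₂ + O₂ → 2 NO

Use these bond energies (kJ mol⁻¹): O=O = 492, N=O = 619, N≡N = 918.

Bonds broken (reactants):
  N≡N: 1 × 918 = 918
  O=O: 1 × 492 = 492
  Σ(broken) = 1410 kJ
Bonds formed (products):
  N=O: 2 × 619 = 1238
  Σ(formed) = 1238 kJ
ΔH = Σ(broken) − Σ(formed) = 1410 − 1238 = +172 kJ

ΔH ≈ +172 kJ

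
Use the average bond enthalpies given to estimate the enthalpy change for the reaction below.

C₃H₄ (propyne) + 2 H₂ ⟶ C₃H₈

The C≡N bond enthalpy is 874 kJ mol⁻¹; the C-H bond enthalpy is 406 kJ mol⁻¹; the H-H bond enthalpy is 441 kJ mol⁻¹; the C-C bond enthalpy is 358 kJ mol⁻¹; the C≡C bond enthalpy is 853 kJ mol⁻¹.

ΔH ≈ −247 kJ

Bonds broken (reactants):
  C≡C: 1 × 853 = 853
  C-C: 1 × 358 = 358
  C-H: 4 × 406 = 1624
  H-H: 2 × 441 = 882
  Σ(broken) = 3717 kJ
Bonds formed (products):
  C-C: 2 × 358 = 716
  C-H: 8 × 406 = 3248
  Σ(formed) = 3964 kJ
ΔH = Σ(broken) − Σ(formed) = 3717 − 3964 = −247 kJ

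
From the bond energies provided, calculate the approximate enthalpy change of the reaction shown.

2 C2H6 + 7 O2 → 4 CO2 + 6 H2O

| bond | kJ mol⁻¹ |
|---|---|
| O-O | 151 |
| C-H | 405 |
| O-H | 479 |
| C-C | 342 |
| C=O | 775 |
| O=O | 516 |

ΔH ≈ −2792 kJ

Bonds broken (reactants):
  C-C: 2 × 342 = 684
  C-H: 12 × 405 = 4860
  O=O: 7 × 516 = 3612
  Σ(broken) = 9156 kJ
Bonds formed (products):
  C=O: 8 × 775 = 6200
  O-H: 12 × 479 = 5748
  Σ(formed) = 11948 kJ
ΔH = Σ(broken) − Σ(formed) = 9156 − 11948 = −2792 kJ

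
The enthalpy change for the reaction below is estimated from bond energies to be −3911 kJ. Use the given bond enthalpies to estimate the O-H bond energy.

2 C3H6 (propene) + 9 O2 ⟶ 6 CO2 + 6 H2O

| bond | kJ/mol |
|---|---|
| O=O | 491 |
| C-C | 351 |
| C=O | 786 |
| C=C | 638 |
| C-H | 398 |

Let D be the O-H bond energy.
Σ(broken) = 2×351 + 12×398 + 2×638 + 9×491 = 11173
Σ(formed) = 12×786 + 12×D = 9432 + 12D
ΔH = Σ(broken) − Σ(formed) = (11173) − (9432 + 12D) = +1741 − 12D
Setting this equal to −3911 kJ gives 12D = 5652, so D = 471 kJ/mol.

D(O-H) ≈ 471 kJ/mol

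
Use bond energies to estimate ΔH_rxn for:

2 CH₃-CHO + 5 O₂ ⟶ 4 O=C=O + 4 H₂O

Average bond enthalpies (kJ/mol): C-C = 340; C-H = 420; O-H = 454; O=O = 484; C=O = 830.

Bonds broken (reactants):
  C-C: 2 × 340 = 680
  C-H: 8 × 420 = 3360
  C=O: 2 × 830 = 1660
  O=O: 5 × 484 = 2420
  Σ(broken) = 8120 kJ
Bonds formed (products):
  C=O: 8 × 830 = 6640
  O-H: 8 × 454 = 3632
  Σ(formed) = 10272 kJ
ΔH = Σ(broken) − Σ(formed) = 8120 − 10272 = −2152 kJ

ΔH ≈ −2152 kJ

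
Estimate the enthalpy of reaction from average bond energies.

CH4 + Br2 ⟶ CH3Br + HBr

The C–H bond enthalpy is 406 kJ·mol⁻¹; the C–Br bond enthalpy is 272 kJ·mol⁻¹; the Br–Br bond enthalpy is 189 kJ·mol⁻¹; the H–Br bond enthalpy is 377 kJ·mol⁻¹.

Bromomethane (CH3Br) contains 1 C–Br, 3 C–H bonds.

ΔH ≈ −54 kJ

Bonds broken (reactants):
  Br–Br: 1 × 189 = 189
  C–H: 4 × 406 = 1624
  Σ(broken) = 1813 kJ
Bonds formed (products):
  C–Br: 1 × 272 = 272
  C–H: 3 × 406 = 1218
  H–Br: 1 × 377 = 377
  Σ(formed) = 1867 kJ
ΔH = Σ(broken) − Σ(formed) = 1813 − 1867 = −54 kJ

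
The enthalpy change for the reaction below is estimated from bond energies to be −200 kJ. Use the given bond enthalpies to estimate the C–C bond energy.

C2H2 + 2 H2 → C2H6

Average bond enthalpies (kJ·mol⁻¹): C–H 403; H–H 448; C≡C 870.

D(C–C) ≈ 354 kJ/mol

Let D be the C–C bond energy.
Σ(broken) = 1×870 + 2×403 + 2×448 = 2572
Σ(formed) = 1×D + 6×403 = 2418 + D
ΔH = Σ(broken) − Σ(formed) = (2572) − (2418 + D) = +154 − D
Setting this equal to −200 kJ gives D = 354 kJ/mol.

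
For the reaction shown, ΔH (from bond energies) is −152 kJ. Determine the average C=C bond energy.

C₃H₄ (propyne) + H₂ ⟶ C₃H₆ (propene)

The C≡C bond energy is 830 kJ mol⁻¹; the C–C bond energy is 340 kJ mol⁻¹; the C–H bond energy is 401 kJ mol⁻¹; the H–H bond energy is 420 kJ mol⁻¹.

D(C=C) ≈ 600 kJ/mol

Let D be the C=C bond energy.
Σ(broken) = 1×830 + 1×340 + 4×401 + 1×420 = 3194
Σ(formed) = 1×340 + 6×401 + 1×D = 2746 + D
ΔH = Σ(broken) − Σ(formed) = (3194) − (2746 + D) = +448 − D
Setting this equal to −152 kJ gives D = 600 kJ/mol.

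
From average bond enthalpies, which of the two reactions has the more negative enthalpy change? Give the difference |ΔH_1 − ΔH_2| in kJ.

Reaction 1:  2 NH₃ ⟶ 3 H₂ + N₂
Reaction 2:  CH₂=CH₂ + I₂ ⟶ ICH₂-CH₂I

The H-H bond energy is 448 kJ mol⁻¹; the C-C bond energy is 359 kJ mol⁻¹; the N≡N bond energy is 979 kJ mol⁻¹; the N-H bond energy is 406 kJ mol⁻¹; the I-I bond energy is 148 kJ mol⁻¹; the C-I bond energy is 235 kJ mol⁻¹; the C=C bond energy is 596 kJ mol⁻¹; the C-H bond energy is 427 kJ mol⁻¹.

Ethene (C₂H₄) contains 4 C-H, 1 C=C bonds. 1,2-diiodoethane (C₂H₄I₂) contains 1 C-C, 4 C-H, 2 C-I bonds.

Reaction 2, by 198 kJ

Reaction 1:
  Bonds broken (reactants):
    N-H: 6 × 406 = 2436
    Σ(broken) = 2436 kJ
  Bonds formed (products):
    H-H: 3 × 448 = 1344
    N≡N: 1 × 979 = 979
    Σ(formed) = 2323 kJ
  ΔH_1 = 2436 − 2323 = +113 kJ
Reaction 2:
  Bonds broken (reactants):
    C-H: 4 × 427 = 1708
    C=C: 1 × 596 = 596
    I-I: 1 × 148 = 148
    Σ(broken) = 2452 kJ
  Bonds formed (products):
    C-C: 1 × 359 = 359
    C-H: 4 × 427 = 1708
    C-I: 2 × 235 = 470
    Σ(formed) = 2537 kJ
  ΔH_2 = 2452 − 2537 = −85 kJ
ΔH_1 − ΔH_2 = +198 kJ, so reaction 2 has the more negative ΔH; |ΔH_1 − ΔH_2| = 198 kJ.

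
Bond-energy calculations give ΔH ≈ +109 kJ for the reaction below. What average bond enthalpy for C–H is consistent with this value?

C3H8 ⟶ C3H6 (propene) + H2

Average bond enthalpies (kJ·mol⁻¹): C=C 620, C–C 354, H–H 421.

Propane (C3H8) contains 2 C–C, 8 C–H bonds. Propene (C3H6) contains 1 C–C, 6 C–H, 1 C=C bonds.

D(C–H) ≈ 398 kJ/mol

Let D be the C–H bond energy.
Σ(broken) = 2×354 + 8×D = 708 + 8D
Σ(formed) = 1×354 + 6×D + 1×620 + 1×421 = 1395 + 6D
ΔH = Σ(broken) − Σ(formed) = (708 + 8D) − (1395 + 6D) = −687 + 2D
Setting this equal to +109 kJ gives 2D = 796, so D = 398 kJ/mol.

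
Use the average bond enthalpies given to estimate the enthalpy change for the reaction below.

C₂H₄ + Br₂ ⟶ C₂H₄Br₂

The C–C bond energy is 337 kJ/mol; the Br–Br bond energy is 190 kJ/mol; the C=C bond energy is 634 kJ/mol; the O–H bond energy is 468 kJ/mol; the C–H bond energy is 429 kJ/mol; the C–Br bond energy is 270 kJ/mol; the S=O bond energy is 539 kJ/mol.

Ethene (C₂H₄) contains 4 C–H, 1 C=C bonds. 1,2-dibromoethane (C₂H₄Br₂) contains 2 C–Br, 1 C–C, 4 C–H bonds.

Bonds broken (reactants):
  Br–Br: 1 × 190 = 190
  C–H: 4 × 429 = 1716
  C=C: 1 × 634 = 634
  Σ(broken) = 2540 kJ
Bonds formed (products):
  C–Br: 2 × 270 = 540
  C–C: 1 × 337 = 337
  C–H: 4 × 429 = 1716
  Σ(formed) = 2593 kJ
ΔH = Σ(broken) − Σ(formed) = 2540 − 2593 = −53 kJ

ΔH ≈ −53 kJ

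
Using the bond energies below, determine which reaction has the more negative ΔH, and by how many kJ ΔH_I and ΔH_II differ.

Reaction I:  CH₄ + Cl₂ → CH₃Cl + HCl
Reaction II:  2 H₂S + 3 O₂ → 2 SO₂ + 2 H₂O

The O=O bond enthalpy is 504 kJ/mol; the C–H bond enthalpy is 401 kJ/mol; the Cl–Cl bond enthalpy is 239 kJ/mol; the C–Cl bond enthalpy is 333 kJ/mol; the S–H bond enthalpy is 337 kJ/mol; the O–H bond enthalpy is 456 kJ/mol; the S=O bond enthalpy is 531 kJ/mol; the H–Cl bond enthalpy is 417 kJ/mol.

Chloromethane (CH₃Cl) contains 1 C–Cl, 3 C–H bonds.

Reaction I:
  Bonds broken (reactants):
    C–H: 4 × 401 = 1604
    Cl–Cl: 1 × 239 = 239
    Σ(broken) = 1843 kJ
  Bonds formed (products):
    C–Cl: 1 × 333 = 333
    C–H: 3 × 401 = 1203
    H–Cl: 1 × 417 = 417
    Σ(formed) = 1953 kJ
  ΔH_I = 1843 − 1953 = −110 kJ
Reaction II:
  Bonds broken (reactants):
    O=O: 3 × 504 = 1512
    S–H: 4 × 337 = 1348
    Σ(broken) = 2860 kJ
  Bonds formed (products):
    O–H: 4 × 456 = 1824
    S=O: 4 × 531 = 2124
    Σ(formed) = 3948 kJ
  ΔH_II = 2860 − 3948 = −1088 kJ
ΔH_I − ΔH_II = +978 kJ, so reaction II has the more negative ΔH; |ΔH_I − ΔH_II| = 978 kJ.

Reaction II, by 978 kJ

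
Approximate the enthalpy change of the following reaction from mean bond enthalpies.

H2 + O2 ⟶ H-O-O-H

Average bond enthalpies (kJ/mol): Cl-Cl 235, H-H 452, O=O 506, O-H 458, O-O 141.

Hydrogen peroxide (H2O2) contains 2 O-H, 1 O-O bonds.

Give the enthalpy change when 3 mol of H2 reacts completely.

ΔH = −297 kJ

Bonds broken (reactants):
  H-H: 1 × 452 = 452
  O=O: 1 × 506 = 506
  Σ(broken) = 958 kJ
Bonds formed (products):
  O-H: 2 × 458 = 916
  O-O: 1 × 141 = 141
  Σ(formed) = 1057 kJ
ΔH = Σ(broken) − Σ(formed) = 958 − 1057 = −99 kJ
For 3× the reaction as written: 3 × (−99) = −297 kJ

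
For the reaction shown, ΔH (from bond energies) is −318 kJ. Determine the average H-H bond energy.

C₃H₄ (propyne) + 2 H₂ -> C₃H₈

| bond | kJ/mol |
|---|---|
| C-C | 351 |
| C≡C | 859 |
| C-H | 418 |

D(H-H) ≈ 423 kJ/mol

Let D be the H-H bond energy.
Σ(broken) = 1×859 + 1×351 + 4×418 + 2×D = 2882 + 2D
Σ(formed) = 2×351 + 8×418 = 4046
ΔH = Σ(broken) − Σ(formed) = (2882 + 2D) − (4046) = −1164 + 2D
Setting this equal to −318 kJ gives 2D = 846, so D = 423 kJ/mol.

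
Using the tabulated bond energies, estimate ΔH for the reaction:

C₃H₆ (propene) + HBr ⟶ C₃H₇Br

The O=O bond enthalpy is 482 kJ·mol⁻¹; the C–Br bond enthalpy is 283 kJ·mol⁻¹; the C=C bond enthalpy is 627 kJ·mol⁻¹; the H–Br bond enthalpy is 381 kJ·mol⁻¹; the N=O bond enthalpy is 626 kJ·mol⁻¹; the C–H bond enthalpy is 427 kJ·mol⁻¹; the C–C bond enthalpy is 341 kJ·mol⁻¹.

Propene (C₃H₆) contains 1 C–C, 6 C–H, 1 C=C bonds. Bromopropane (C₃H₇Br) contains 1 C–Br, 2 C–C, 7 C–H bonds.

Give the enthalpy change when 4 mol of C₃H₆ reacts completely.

Bonds broken (reactants):
  C–C: 1 × 341 = 341
  C–H: 6 × 427 = 2562
  C=C: 1 × 627 = 627
  H–Br: 1 × 381 = 381
  Σ(broken) = 3911 kJ
Bonds formed (products):
  C–Br: 1 × 283 = 283
  C–C: 2 × 341 = 682
  C–H: 7 × 427 = 2989
  Σ(formed) = 3954 kJ
ΔH = Σ(broken) − Σ(formed) = 3911 − 3954 = −43 kJ
For 4× the reaction as written: 4 × (−43) = −172 kJ

ΔH = −172 kJ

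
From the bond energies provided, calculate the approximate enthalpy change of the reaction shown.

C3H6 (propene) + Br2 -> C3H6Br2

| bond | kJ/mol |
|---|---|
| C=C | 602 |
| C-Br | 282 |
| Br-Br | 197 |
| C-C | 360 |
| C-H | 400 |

ΔH ≈ −125 kJ

Bonds broken (reactants):
  Br-Br: 1 × 197 = 197
  C-C: 1 × 360 = 360
  C-H: 6 × 400 = 2400
  C=C: 1 × 602 = 602
  Σ(broken) = 3559 kJ
Bonds formed (products):
  C-Br: 2 × 282 = 564
  C-C: 2 × 360 = 720
  C-H: 6 × 400 = 2400
  Σ(formed) = 3684 kJ
ΔH = Σ(broken) − Σ(formed) = 3559 − 3684 = −125 kJ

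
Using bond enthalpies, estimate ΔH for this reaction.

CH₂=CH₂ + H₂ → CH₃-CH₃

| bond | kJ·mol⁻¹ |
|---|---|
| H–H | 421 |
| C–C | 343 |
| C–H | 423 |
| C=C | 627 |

ΔH ≈ −141 kJ

Bonds broken (reactants):
  C–H: 4 × 423 = 1692
  C=C: 1 × 627 = 627
  H–H: 1 × 421 = 421
  Σ(broken) = 2740 kJ
Bonds formed (products):
  C–C: 1 × 343 = 343
  C–H: 6 × 423 = 2538
  Σ(formed) = 2881 kJ
ΔH = Σ(broken) − Σ(formed) = 2740 − 2881 = −141 kJ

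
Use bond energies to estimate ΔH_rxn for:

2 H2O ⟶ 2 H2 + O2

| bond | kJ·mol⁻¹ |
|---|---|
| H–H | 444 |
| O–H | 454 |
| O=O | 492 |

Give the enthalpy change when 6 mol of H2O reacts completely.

ΔH = +1308 kJ

Bonds broken (reactants):
  O–H: 4 × 454 = 1816
  Σ(broken) = 1816 kJ
Bonds formed (products):
  H–H: 2 × 444 = 888
  O=O: 1 × 492 = 492
  Σ(formed) = 1380 kJ
ΔH = Σ(broken) − Σ(formed) = 1816 − 1380 = +436 kJ
For 3× the reaction as written: 3 × (+436) = +1308 kJ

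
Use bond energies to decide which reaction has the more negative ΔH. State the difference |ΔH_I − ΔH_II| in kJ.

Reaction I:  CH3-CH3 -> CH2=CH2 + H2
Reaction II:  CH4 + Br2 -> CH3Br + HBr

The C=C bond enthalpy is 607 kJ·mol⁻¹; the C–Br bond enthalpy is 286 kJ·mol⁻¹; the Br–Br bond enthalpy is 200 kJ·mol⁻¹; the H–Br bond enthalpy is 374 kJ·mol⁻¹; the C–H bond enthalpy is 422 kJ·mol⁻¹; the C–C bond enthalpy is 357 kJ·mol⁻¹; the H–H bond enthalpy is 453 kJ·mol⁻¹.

Reaction I:
  Bonds broken (reactants):
    C–C: 1 × 357 = 357
    C–H: 6 × 422 = 2532
    Σ(broken) = 2889 kJ
  Bonds formed (products):
    C–H: 4 × 422 = 1688
    C=C: 1 × 607 = 607
    H–H: 1 × 453 = 453
    Σ(formed) = 2748 kJ
  ΔH_I = 2889 − 2748 = +141 kJ
Reaction II:
  Bonds broken (reactants):
    Br–Br: 1 × 200 = 200
    C–H: 4 × 422 = 1688
    Σ(broken) = 1888 kJ
  Bonds formed (products):
    C–Br: 1 × 286 = 286
    C–H: 3 × 422 = 1266
    H–Br: 1 × 374 = 374
    Σ(formed) = 1926 kJ
  ΔH_II = 1888 − 1926 = −38 kJ
ΔH_I − ΔH_II = +179 kJ, so reaction II has the more negative ΔH; |ΔH_I − ΔH_II| = 179 kJ.

Reaction II, by 179 kJ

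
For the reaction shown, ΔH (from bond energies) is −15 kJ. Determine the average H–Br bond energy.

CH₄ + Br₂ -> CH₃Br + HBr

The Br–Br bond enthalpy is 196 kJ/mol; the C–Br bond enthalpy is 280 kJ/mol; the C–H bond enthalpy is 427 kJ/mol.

D(H–Br) ≈ 358 kJ/mol

Let D be the H–Br bond energy.
Σ(broken) = 1×196 + 4×427 = 1904
Σ(formed) = 1×280 + 3×427 + 1×D = 1561 + D
ΔH = Σ(broken) − Σ(formed) = (1904) − (1561 + D) = +343 − D
Setting this equal to −15 kJ gives D = 358 kJ/mol.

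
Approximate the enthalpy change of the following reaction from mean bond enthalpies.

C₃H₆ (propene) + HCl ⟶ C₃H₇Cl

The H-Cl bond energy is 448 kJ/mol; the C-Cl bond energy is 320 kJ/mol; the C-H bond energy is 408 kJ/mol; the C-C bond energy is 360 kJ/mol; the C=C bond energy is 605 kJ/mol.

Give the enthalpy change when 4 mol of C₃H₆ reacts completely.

Bonds broken (reactants):
  C-C: 1 × 360 = 360
  C-H: 6 × 408 = 2448
  C=C: 1 × 605 = 605
  H-Cl: 1 × 448 = 448
  Σ(broken) = 3861 kJ
Bonds formed (products):
  C-C: 2 × 360 = 720
  C-Cl: 1 × 320 = 320
  C-H: 7 × 408 = 2856
  Σ(formed) = 3896 kJ
ΔH = Σ(broken) − Σ(formed) = 3861 − 3896 = −35 kJ
For 4× the reaction as written: 4 × (−35) = −140 kJ

ΔH = −140 kJ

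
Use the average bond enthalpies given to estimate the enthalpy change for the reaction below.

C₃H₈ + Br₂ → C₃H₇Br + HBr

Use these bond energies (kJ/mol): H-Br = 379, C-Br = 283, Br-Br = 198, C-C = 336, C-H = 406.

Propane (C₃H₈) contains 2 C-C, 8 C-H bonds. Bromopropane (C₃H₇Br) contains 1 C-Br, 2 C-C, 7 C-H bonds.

Bonds broken (reactants):
  Br-Br: 1 × 198 = 198
  C-C: 2 × 336 = 672
  C-H: 8 × 406 = 3248
  Σ(broken) = 4118 kJ
Bonds formed (products):
  C-Br: 1 × 283 = 283
  C-C: 2 × 336 = 672
  C-H: 7 × 406 = 2842
  H-Br: 1 × 379 = 379
  Σ(formed) = 4176 kJ
ΔH = Σ(broken) − Σ(formed) = 4118 − 4176 = −58 kJ

ΔH ≈ −58 kJ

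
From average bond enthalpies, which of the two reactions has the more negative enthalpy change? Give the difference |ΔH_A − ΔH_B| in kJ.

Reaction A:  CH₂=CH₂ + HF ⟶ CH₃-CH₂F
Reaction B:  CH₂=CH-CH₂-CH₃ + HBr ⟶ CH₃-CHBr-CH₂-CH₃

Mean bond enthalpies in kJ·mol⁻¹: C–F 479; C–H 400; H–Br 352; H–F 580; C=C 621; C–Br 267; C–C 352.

Reaction B, by 16 kJ

Reaction A:
  Bonds broken (reactants):
    C–H: 4 × 400 = 1600
    C=C: 1 × 621 = 621
    H–F: 1 × 580 = 580
    Σ(broken) = 2801 kJ
  Bonds formed (products):
    C–C: 1 × 352 = 352
    C–F: 1 × 479 = 479
    C–H: 5 × 400 = 2000
    Σ(formed) = 2831 kJ
  ΔH_A = 2801 − 2831 = −30 kJ
Reaction B:
  Bonds broken (reactants):
    C–C: 2 × 352 = 704
    C–H: 8 × 400 = 3200
    C=C: 1 × 621 = 621
    H–Br: 1 × 352 = 352
    Σ(broken) = 4877 kJ
  Bonds formed (products):
    C–Br: 1 × 267 = 267
    C–C: 3 × 352 = 1056
    C–H: 9 × 400 = 3600
    Σ(formed) = 4923 kJ
  ΔH_B = 4877 − 4923 = −46 kJ
ΔH_A − ΔH_B = +16 kJ, so reaction B has the more negative ΔH; |ΔH_A − ΔH_B| = 16 kJ.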